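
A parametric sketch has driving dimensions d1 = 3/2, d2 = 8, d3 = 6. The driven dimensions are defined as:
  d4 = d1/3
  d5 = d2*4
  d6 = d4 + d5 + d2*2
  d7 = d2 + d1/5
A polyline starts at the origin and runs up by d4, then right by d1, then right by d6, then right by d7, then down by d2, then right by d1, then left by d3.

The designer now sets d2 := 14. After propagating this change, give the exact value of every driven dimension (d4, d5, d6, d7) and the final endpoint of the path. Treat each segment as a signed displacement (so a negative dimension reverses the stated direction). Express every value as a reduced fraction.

d4 = 1/2
d5 = 56
d6 = 169/2
d7 = 143/10
endpoint = (479/5, -27/2)

Apply edit: d2 := 14
  d4 = d1/3 = 1/2
  d5 = d2*4 = 56
  d6 = d4 + d5 + d2*2 = 169/2
  d7 = d2 + d1/5 = 143/10
Walk from origin (0, 0):
  seg 1: up by d4 = 1/2 → (0, 1/2)
  seg 2: right by d1 = 3/2 → (3/2, 1/2)
  seg 3: right by d6 = 169/2 → (86, 1/2)
  seg 4: right by d7 = 143/10 → (1003/10, 1/2)
  seg 5: down by d2 = 14 → (1003/10, -27/2)
  seg 6: right by d1 = 3/2 → (509/5, -27/2)
  seg 7: left by d3 = 6 → (479/5, -27/2)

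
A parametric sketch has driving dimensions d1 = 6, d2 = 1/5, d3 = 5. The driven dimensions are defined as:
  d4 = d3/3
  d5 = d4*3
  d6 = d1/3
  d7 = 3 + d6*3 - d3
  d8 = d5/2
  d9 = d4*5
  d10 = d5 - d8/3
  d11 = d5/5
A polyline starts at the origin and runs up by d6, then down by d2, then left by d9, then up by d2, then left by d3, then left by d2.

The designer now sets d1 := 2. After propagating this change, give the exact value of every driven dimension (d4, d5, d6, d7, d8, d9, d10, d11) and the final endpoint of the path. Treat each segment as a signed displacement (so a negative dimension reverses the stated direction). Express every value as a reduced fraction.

Apply edit: d1 := 2
  d4 = d3/3 = 5/3
  d5 = d4*3 = 5
  d6 = d1/3 = 2/3
  d7 = 3 + d6*3 - d3 = 0
  d8 = d5/2 = 5/2
  d9 = d4*5 = 25/3
  d10 = d5 - d8/3 = 25/6
  d11 = d5/5 = 1
Walk from origin (0, 0):
  seg 1: up by d6 = 2/3 → (0, 2/3)
  seg 2: down by d2 = 1/5 → (0, 7/15)
  seg 3: left by d9 = 25/3 → (-25/3, 7/15)
  seg 4: up by d2 = 1/5 → (-25/3, 2/3)
  seg 5: left by d3 = 5 → (-40/3, 2/3)
  seg 6: left by d2 = 1/5 → (-203/15, 2/3)

d4 = 5/3
d5 = 5
d6 = 2/3
d7 = 0
d8 = 5/2
d9 = 25/3
d10 = 25/6
d11 = 1
endpoint = (-203/15, 2/3)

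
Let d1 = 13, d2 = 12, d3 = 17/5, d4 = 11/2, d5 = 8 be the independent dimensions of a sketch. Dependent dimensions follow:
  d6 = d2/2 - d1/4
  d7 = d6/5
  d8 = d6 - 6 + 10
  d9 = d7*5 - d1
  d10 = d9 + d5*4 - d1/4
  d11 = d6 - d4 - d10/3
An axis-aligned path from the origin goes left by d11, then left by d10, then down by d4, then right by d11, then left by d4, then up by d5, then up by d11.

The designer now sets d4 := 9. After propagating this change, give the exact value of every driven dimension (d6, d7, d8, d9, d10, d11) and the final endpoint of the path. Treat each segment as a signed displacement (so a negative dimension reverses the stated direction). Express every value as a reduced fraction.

Apply edit: d4 := 9
  d6 = d2/2 - d1/4 = 11/4
  d7 = d6/5 = 11/20
  d8 = d6 - 6 + 10 = 27/4
  d9 = d7*5 - d1 = -41/4
  d10 = d9 + d5*4 - d1/4 = 37/2
  d11 = d6 - d4 - d10/3 = -149/12
Walk from origin (0, 0):
  seg 1: left by d11 = -149/12 → (149/12, 0)
  seg 2: left by d10 = 37/2 → (-73/12, 0)
  seg 3: down by d4 = 9 → (-73/12, -9)
  seg 4: right by d11 = -149/12 → (-37/2, -9)
  seg 5: left by d4 = 9 → (-55/2, -9)
  seg 6: up by d5 = 8 → (-55/2, -1)
  seg 7: up by d11 = -149/12 → (-55/2, -161/12)

d6 = 11/4
d7 = 11/20
d8 = 27/4
d9 = -41/4
d10 = 37/2
d11 = -149/12
endpoint = (-55/2, -161/12)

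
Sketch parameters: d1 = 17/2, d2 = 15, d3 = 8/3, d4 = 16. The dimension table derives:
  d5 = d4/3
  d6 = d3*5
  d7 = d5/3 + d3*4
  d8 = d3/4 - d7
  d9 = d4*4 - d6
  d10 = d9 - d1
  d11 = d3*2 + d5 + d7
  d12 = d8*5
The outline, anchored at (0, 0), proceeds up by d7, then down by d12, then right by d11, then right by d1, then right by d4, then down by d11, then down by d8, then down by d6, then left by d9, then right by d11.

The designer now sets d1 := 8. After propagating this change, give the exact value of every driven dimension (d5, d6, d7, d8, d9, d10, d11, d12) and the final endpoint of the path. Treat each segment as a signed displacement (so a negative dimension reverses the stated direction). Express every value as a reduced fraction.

Apply edit: d1 := 8
  d5 = d4/3 = 16/3
  d6 = d3*5 = 40/3
  d7 = d5/3 + d3*4 = 112/9
  d8 = d3/4 - d7 = -106/9
  d9 = d4*4 - d6 = 152/3
  d10 = d9 - d1 = 128/3
  d11 = d3*2 + d5 + d7 = 208/9
  d12 = d8*5 = -530/9
Walk from origin (0, 0):
  seg 1: up by d7 = 112/9 → (0, 112/9)
  seg 2: down by d12 = -530/9 → (0, 214/3)
  seg 3: right by d11 = 208/9 → (208/9, 214/3)
  seg 4: right by d1 = 8 → (280/9, 214/3)
  seg 5: right by d4 = 16 → (424/9, 214/3)
  seg 6: down by d11 = 208/9 → (424/9, 434/9)
  seg 7: down by d8 = -106/9 → (424/9, 60)
  seg 8: down by d6 = 40/3 → (424/9, 140/3)
  seg 9: left by d9 = 152/3 → (-32/9, 140/3)
  seg 10: right by d11 = 208/9 → (176/9, 140/3)

d5 = 16/3
d6 = 40/3
d7 = 112/9
d8 = -106/9
d9 = 152/3
d10 = 128/3
d11 = 208/9
d12 = -530/9
endpoint = (176/9, 140/3)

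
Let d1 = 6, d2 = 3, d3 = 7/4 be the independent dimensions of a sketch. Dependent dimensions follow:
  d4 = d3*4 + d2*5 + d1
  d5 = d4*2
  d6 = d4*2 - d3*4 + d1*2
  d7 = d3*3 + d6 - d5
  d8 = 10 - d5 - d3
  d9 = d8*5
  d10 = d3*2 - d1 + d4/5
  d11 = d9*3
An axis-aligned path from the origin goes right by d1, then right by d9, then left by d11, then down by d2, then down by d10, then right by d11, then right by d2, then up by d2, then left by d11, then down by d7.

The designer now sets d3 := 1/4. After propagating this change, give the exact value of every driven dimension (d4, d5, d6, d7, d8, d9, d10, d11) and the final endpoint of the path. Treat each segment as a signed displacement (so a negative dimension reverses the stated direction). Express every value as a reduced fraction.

d4 = 22
d5 = 44
d6 = 55
d7 = 47/4
d8 = -137/4
d9 = -685/4
d10 = -11/10
d11 = -2055/4
endpoint = (703/2, -213/20)

Apply edit: d3 := 1/4
  d4 = d3*4 + d2*5 + d1 = 22
  d5 = d4*2 = 44
  d6 = d4*2 - d3*4 + d1*2 = 55
  d7 = d3*3 + d6 - d5 = 47/4
  d8 = 10 - d5 - d3 = -137/4
  d9 = d8*5 = -685/4
  d10 = d3*2 - d1 + d4/5 = -11/10
  d11 = d9*3 = -2055/4
Walk from origin (0, 0):
  seg 1: right by d1 = 6 → (6, 0)
  seg 2: right by d9 = -685/4 → (-661/4, 0)
  seg 3: left by d11 = -2055/4 → (697/2, 0)
  seg 4: down by d2 = 3 → (697/2, -3)
  seg 5: down by d10 = -11/10 → (697/2, -19/10)
  seg 6: right by d11 = -2055/4 → (-661/4, -19/10)
  seg 7: right by d2 = 3 → (-649/4, -19/10)
  seg 8: up by d2 = 3 → (-649/4, 11/10)
  seg 9: left by d11 = -2055/4 → (703/2, 11/10)
  seg 10: down by d7 = 47/4 → (703/2, -213/20)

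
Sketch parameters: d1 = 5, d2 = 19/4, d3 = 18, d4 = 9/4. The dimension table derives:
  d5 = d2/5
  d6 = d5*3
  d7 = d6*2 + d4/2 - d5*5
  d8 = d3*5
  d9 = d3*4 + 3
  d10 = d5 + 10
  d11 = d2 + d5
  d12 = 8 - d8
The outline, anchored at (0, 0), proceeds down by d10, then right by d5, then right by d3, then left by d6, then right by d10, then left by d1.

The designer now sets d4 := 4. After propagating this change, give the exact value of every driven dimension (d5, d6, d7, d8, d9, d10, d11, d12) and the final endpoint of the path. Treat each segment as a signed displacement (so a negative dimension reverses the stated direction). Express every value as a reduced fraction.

d5 = 19/20
d6 = 57/20
d7 = 59/20
d8 = 90
d9 = 75
d10 = 219/20
d11 = 57/10
d12 = -82
endpoint = (441/20, -219/20)

Apply edit: d4 := 4
  d5 = d2/5 = 19/20
  d6 = d5*3 = 57/20
  d7 = d6*2 + d4/2 - d5*5 = 59/20
  d8 = d3*5 = 90
  d9 = d3*4 + 3 = 75
  d10 = d5 + 10 = 219/20
  d11 = d2 + d5 = 57/10
  d12 = 8 - d8 = -82
Walk from origin (0, 0):
  seg 1: down by d10 = 219/20 → (0, -219/20)
  seg 2: right by d5 = 19/20 → (19/20, -219/20)
  seg 3: right by d3 = 18 → (379/20, -219/20)
  seg 4: left by d6 = 57/20 → (161/10, -219/20)
  seg 5: right by d10 = 219/20 → (541/20, -219/20)
  seg 6: left by d1 = 5 → (441/20, -219/20)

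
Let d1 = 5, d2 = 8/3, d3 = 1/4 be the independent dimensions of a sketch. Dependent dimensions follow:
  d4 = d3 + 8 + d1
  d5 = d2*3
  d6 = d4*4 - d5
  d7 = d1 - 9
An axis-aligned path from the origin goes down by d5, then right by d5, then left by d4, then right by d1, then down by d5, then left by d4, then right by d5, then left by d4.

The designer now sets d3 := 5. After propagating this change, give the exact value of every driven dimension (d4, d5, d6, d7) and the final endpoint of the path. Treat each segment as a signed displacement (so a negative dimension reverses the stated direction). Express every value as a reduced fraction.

Apply edit: d3 := 5
  d4 = d3 + 8 + d1 = 18
  d5 = d2*3 = 8
  d6 = d4*4 - d5 = 64
  d7 = d1 - 9 = -4
Walk from origin (0, 0):
  seg 1: down by d5 = 8 → (0, -8)
  seg 2: right by d5 = 8 → (8, -8)
  seg 3: left by d4 = 18 → (-10, -8)
  seg 4: right by d1 = 5 → (-5, -8)
  seg 5: down by d5 = 8 → (-5, -16)
  seg 6: left by d4 = 18 → (-23, -16)
  seg 7: right by d5 = 8 → (-15, -16)
  seg 8: left by d4 = 18 → (-33, -16)

d4 = 18
d5 = 8
d6 = 64
d7 = -4
endpoint = (-33, -16)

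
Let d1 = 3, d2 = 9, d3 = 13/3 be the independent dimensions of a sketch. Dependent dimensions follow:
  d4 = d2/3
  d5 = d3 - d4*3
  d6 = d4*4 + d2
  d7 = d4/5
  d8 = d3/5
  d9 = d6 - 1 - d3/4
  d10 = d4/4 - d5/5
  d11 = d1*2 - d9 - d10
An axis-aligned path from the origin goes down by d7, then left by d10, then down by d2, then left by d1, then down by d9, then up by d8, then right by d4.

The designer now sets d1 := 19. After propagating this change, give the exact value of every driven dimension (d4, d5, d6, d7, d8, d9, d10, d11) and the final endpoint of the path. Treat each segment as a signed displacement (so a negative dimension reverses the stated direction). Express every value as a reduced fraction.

d4 = 3
d5 = -14/3
d6 = 21
d7 = 3/5
d8 = 13/15
d9 = 227/12
d10 = 101/60
d11 = 87/5
endpoint = (-1061/60, -553/20)

Apply edit: d1 := 19
  d4 = d2/3 = 3
  d5 = d3 - d4*3 = -14/3
  d6 = d4*4 + d2 = 21
  d7 = d4/5 = 3/5
  d8 = d3/5 = 13/15
  d9 = d6 - 1 - d3/4 = 227/12
  d10 = d4/4 - d5/5 = 101/60
  d11 = d1*2 - d9 - d10 = 87/5
Walk from origin (0, 0):
  seg 1: down by d7 = 3/5 → (0, -3/5)
  seg 2: left by d10 = 101/60 → (-101/60, -3/5)
  seg 3: down by d2 = 9 → (-101/60, -48/5)
  seg 4: left by d1 = 19 → (-1241/60, -48/5)
  seg 5: down by d9 = 227/12 → (-1241/60, -1711/60)
  seg 6: up by d8 = 13/15 → (-1241/60, -553/20)
  seg 7: right by d4 = 3 → (-1061/60, -553/20)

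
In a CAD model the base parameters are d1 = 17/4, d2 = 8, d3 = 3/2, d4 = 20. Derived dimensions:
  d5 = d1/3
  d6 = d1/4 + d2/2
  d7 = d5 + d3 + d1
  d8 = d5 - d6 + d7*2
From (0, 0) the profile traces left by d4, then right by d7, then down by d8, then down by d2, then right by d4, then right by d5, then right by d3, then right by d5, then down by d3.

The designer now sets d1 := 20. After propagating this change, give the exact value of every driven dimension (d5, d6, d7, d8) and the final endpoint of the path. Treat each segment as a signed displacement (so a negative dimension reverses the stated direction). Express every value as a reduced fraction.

d5 = 20/3
d6 = 9
d7 = 169/6
d8 = 54
endpoint = (43, -127/2)

Apply edit: d1 := 20
  d5 = d1/3 = 20/3
  d6 = d1/4 + d2/2 = 9
  d7 = d5 + d3 + d1 = 169/6
  d8 = d5 - d6 + d7*2 = 54
Walk from origin (0, 0):
  seg 1: left by d4 = 20 → (-20, 0)
  seg 2: right by d7 = 169/6 → (49/6, 0)
  seg 3: down by d8 = 54 → (49/6, -54)
  seg 4: down by d2 = 8 → (49/6, -62)
  seg 5: right by d4 = 20 → (169/6, -62)
  seg 6: right by d5 = 20/3 → (209/6, -62)
  seg 7: right by d3 = 3/2 → (109/3, -62)
  seg 8: right by d5 = 20/3 → (43, -62)
  seg 9: down by d3 = 3/2 → (43, -127/2)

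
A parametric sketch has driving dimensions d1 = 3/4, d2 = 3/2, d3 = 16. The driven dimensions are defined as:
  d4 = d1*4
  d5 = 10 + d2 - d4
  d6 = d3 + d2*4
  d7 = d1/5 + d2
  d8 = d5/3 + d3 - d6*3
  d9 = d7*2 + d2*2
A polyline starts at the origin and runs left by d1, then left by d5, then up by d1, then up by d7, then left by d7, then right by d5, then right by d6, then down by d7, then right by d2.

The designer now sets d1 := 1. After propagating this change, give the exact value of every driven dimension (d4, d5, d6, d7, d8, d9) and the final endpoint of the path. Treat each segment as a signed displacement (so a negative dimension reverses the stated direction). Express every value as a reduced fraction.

Apply edit: d1 := 1
  d4 = d1*4 = 4
  d5 = 10 + d2 - d4 = 15/2
  d6 = d3 + d2*4 = 22
  d7 = d1/5 + d2 = 17/10
  d8 = d5/3 + d3 - d6*3 = -95/2
  d9 = d7*2 + d2*2 = 32/5
Walk from origin (0, 0):
  seg 1: left by d1 = 1 → (-1, 0)
  seg 2: left by d5 = 15/2 → (-17/2, 0)
  seg 3: up by d1 = 1 → (-17/2, 1)
  seg 4: up by d7 = 17/10 → (-17/2, 27/10)
  seg 5: left by d7 = 17/10 → (-51/5, 27/10)
  seg 6: right by d5 = 15/2 → (-27/10, 27/10)
  seg 7: right by d6 = 22 → (193/10, 27/10)
  seg 8: down by d7 = 17/10 → (193/10, 1)
  seg 9: right by d2 = 3/2 → (104/5, 1)

d4 = 4
d5 = 15/2
d6 = 22
d7 = 17/10
d8 = -95/2
d9 = 32/5
endpoint = (104/5, 1)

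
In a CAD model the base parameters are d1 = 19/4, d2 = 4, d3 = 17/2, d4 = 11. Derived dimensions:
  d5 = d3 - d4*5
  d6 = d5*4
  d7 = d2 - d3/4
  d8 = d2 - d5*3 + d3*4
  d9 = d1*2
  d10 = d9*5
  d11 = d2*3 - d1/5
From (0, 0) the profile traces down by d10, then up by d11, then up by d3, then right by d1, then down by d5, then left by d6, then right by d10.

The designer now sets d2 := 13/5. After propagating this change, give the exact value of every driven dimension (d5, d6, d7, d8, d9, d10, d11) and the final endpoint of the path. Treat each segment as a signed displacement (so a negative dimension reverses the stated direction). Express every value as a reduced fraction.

Apply edit: d2 := 13/5
  d5 = d3 - d4*5 = -93/2
  d6 = d5*4 = -186
  d7 = d2 - d3/4 = 19/40
  d8 = d2 - d5*3 + d3*4 = 1761/10
  d9 = d1*2 = 19/2
  d10 = d9*5 = 95/2
  d11 = d2*3 - d1/5 = 137/20
Walk from origin (0, 0):
  seg 1: down by d10 = 95/2 → (0, -95/2)
  seg 2: up by d11 = 137/20 → (0, -813/20)
  seg 3: up by d3 = 17/2 → (0, -643/20)
  seg 4: right by d1 = 19/4 → (19/4, -643/20)
  seg 5: down by d5 = -93/2 → (19/4, 287/20)
  seg 6: left by d6 = -186 → (763/4, 287/20)
  seg 7: right by d10 = 95/2 → (953/4, 287/20)

d5 = -93/2
d6 = -186
d7 = 19/40
d8 = 1761/10
d9 = 19/2
d10 = 95/2
d11 = 137/20
endpoint = (953/4, 287/20)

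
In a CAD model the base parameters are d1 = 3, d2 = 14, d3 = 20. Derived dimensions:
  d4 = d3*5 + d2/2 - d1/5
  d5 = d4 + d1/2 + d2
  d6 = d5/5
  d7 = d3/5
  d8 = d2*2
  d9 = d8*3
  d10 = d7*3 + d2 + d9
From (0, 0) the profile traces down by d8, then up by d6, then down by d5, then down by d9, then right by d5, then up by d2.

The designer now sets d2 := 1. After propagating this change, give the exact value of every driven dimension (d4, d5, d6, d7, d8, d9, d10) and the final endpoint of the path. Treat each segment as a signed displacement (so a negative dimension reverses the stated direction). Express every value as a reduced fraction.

Apply edit: d2 := 1
  d4 = d3*5 + d2/2 - d1/5 = 999/10
  d5 = d4 + d1/2 + d2 = 512/5
  d6 = d5/5 = 512/25
  d7 = d3/5 = 4
  d8 = d2*2 = 2
  d9 = d8*3 = 6
  d10 = d7*3 + d2 + d9 = 19
Walk from origin (0, 0):
  seg 1: down by d8 = 2 → (0, -2)
  seg 2: up by d6 = 512/25 → (0, 462/25)
  seg 3: down by d5 = 512/5 → (0, -2098/25)
  seg 4: down by d9 = 6 → (0, -2248/25)
  seg 5: right by d5 = 512/5 → (512/5, -2248/25)
  seg 6: up by d2 = 1 → (512/5, -2223/25)

d4 = 999/10
d5 = 512/5
d6 = 512/25
d7 = 4
d8 = 2
d9 = 6
d10 = 19
endpoint = (512/5, -2223/25)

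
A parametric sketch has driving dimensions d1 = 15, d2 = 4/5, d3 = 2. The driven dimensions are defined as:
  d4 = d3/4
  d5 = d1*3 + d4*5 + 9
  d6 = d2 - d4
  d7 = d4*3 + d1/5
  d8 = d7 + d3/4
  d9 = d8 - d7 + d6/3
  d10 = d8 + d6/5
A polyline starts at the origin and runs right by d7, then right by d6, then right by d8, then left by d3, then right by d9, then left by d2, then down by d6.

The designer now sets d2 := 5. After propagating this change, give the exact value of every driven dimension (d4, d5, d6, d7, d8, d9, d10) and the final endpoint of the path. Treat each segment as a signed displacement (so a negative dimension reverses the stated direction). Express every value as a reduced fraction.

Apply edit: d2 := 5
  d4 = d3/4 = 1/2
  d5 = d1*3 + d4*5 + 9 = 113/2
  d6 = d2 - d4 = 9/2
  d7 = d4*3 + d1/5 = 9/2
  d8 = d7 + d3/4 = 5
  d9 = d8 - d7 + d6/3 = 2
  d10 = d8 + d6/5 = 59/10
Walk from origin (0, 0):
  seg 1: right by d7 = 9/2 → (9/2, 0)
  seg 2: right by d6 = 9/2 → (9, 0)
  seg 3: right by d8 = 5 → (14, 0)
  seg 4: left by d3 = 2 → (12, 0)
  seg 5: right by d9 = 2 → (14, 0)
  seg 6: left by d2 = 5 → (9, 0)
  seg 7: down by d6 = 9/2 → (9, -9/2)

d4 = 1/2
d5 = 113/2
d6 = 9/2
d7 = 9/2
d8 = 5
d9 = 2
d10 = 59/10
endpoint = (9, -9/2)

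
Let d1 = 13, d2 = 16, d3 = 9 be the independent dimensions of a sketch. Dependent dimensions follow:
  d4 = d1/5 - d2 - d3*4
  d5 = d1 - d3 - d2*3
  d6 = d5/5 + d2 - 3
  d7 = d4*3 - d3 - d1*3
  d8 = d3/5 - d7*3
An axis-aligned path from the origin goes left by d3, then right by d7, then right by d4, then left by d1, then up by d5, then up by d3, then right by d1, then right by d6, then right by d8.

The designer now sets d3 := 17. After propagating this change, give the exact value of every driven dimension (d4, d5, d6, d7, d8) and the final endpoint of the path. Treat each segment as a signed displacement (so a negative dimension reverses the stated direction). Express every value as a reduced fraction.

d4 = -407/5
d5 = -52
d6 = 13/5
d7 = -1501/5
d8 = 904
endpoint = (508, -35)

Apply edit: d3 := 17
  d4 = d1/5 - d2 - d3*4 = -407/5
  d5 = d1 - d3 - d2*3 = -52
  d6 = d5/5 + d2 - 3 = 13/5
  d7 = d4*3 - d3 - d1*3 = -1501/5
  d8 = d3/5 - d7*3 = 904
Walk from origin (0, 0):
  seg 1: left by d3 = 17 → (-17, 0)
  seg 2: right by d7 = -1501/5 → (-1586/5, 0)
  seg 3: right by d4 = -407/5 → (-1993/5, 0)
  seg 4: left by d1 = 13 → (-2058/5, 0)
  seg 5: up by d5 = -52 → (-2058/5, -52)
  seg 6: up by d3 = 17 → (-2058/5, -35)
  seg 7: right by d1 = 13 → (-1993/5, -35)
  seg 8: right by d6 = 13/5 → (-396, -35)
  seg 9: right by d8 = 904 → (508, -35)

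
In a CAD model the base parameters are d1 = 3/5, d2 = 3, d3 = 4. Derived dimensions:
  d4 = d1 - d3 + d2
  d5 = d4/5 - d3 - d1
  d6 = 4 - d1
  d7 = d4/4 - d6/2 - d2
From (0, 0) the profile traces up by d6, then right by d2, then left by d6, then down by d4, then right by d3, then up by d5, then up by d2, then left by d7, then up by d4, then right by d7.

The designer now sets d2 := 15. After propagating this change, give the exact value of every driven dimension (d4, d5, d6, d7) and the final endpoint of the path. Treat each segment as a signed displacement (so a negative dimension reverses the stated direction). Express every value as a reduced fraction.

d4 = 58/5
d5 = -57/25
d6 = 17/5
d7 = -69/5
endpoint = (78/5, 403/25)

Apply edit: d2 := 15
  d4 = d1 - d3 + d2 = 58/5
  d5 = d4/5 - d3 - d1 = -57/25
  d6 = 4 - d1 = 17/5
  d7 = d4/4 - d6/2 - d2 = -69/5
Walk from origin (0, 0):
  seg 1: up by d6 = 17/5 → (0, 17/5)
  seg 2: right by d2 = 15 → (15, 17/5)
  seg 3: left by d6 = 17/5 → (58/5, 17/5)
  seg 4: down by d4 = 58/5 → (58/5, -41/5)
  seg 5: right by d3 = 4 → (78/5, -41/5)
  seg 6: up by d5 = -57/25 → (78/5, -262/25)
  seg 7: up by d2 = 15 → (78/5, 113/25)
  seg 8: left by d7 = -69/5 → (147/5, 113/25)
  seg 9: up by d4 = 58/5 → (147/5, 403/25)
  seg 10: right by d7 = -69/5 → (78/5, 403/25)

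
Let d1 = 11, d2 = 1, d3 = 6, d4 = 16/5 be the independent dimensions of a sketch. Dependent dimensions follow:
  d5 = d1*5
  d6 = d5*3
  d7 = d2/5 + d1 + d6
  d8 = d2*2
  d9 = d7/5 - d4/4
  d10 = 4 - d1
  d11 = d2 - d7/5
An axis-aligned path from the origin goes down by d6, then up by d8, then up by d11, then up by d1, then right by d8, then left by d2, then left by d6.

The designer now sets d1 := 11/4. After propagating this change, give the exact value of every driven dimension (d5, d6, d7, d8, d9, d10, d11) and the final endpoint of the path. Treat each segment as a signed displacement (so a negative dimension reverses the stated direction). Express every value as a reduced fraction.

Apply edit: d1 := 11/4
  d5 = d1*5 = 55/4
  d6 = d5*3 = 165/4
  d7 = d2/5 + d1 + d6 = 221/5
  d8 = d2*2 = 2
  d9 = d7/5 - d4/4 = 201/25
  d10 = 4 - d1 = 5/4
  d11 = d2 - d7/5 = -196/25
Walk from origin (0, 0):
  seg 1: down by d6 = 165/4 → (0, -165/4)
  seg 2: up by d8 = 2 → (0, -157/4)
  seg 3: up by d11 = -196/25 → (0, -4709/100)
  seg 4: up by d1 = 11/4 → (0, -2217/50)
  seg 5: right by d8 = 2 → (2, -2217/50)
  seg 6: left by d2 = 1 → (1, -2217/50)
  seg 7: left by d6 = 165/4 → (-161/4, -2217/50)

d5 = 55/4
d6 = 165/4
d7 = 221/5
d8 = 2
d9 = 201/25
d10 = 5/4
d11 = -196/25
endpoint = (-161/4, -2217/50)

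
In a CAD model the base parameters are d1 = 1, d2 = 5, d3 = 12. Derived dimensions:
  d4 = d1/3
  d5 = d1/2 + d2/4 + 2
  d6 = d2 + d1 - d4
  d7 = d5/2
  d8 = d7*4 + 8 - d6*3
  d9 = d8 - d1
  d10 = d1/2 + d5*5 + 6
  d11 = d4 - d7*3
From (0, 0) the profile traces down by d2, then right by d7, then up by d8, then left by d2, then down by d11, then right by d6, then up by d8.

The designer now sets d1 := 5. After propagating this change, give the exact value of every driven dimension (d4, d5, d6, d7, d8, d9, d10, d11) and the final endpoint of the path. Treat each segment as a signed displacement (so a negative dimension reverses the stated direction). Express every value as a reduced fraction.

d4 = 5/3
d5 = 23/4
d6 = 25/3
d7 = 23/8
d8 = -11/2
d9 = -21/2
d10 = 149/4
d11 = -167/24
endpoint = (149/24, -217/24)

Apply edit: d1 := 5
  d4 = d1/3 = 5/3
  d5 = d1/2 + d2/4 + 2 = 23/4
  d6 = d2 + d1 - d4 = 25/3
  d7 = d5/2 = 23/8
  d8 = d7*4 + 8 - d6*3 = -11/2
  d9 = d8 - d1 = -21/2
  d10 = d1/2 + d5*5 + 6 = 149/4
  d11 = d4 - d7*3 = -167/24
Walk from origin (0, 0):
  seg 1: down by d2 = 5 → (0, -5)
  seg 2: right by d7 = 23/8 → (23/8, -5)
  seg 3: up by d8 = -11/2 → (23/8, -21/2)
  seg 4: left by d2 = 5 → (-17/8, -21/2)
  seg 5: down by d11 = -167/24 → (-17/8, -85/24)
  seg 6: right by d6 = 25/3 → (149/24, -85/24)
  seg 7: up by d8 = -11/2 → (149/24, -217/24)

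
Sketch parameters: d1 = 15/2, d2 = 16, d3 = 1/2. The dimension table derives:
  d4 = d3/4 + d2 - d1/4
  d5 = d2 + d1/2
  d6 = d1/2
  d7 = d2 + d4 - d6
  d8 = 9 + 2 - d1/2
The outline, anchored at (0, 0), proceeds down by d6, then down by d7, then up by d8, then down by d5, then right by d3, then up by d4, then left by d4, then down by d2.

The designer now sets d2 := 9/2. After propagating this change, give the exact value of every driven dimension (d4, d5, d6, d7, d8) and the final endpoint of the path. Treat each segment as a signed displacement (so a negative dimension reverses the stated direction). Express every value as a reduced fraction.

d4 = 11/4
d5 = 33/4
d6 = 15/4
d7 = 7/2
d8 = 29/4
endpoint = (-9/4, -10)

Apply edit: d2 := 9/2
  d4 = d3/4 + d2 - d1/4 = 11/4
  d5 = d2 + d1/2 = 33/4
  d6 = d1/2 = 15/4
  d7 = d2 + d4 - d6 = 7/2
  d8 = 9 + 2 - d1/2 = 29/4
Walk from origin (0, 0):
  seg 1: down by d6 = 15/4 → (0, -15/4)
  seg 2: down by d7 = 7/2 → (0, -29/4)
  seg 3: up by d8 = 29/4 → (0, 0)
  seg 4: down by d5 = 33/4 → (0, -33/4)
  seg 5: right by d3 = 1/2 → (1/2, -33/4)
  seg 6: up by d4 = 11/4 → (1/2, -11/2)
  seg 7: left by d4 = 11/4 → (-9/4, -11/2)
  seg 8: down by d2 = 9/2 → (-9/4, -10)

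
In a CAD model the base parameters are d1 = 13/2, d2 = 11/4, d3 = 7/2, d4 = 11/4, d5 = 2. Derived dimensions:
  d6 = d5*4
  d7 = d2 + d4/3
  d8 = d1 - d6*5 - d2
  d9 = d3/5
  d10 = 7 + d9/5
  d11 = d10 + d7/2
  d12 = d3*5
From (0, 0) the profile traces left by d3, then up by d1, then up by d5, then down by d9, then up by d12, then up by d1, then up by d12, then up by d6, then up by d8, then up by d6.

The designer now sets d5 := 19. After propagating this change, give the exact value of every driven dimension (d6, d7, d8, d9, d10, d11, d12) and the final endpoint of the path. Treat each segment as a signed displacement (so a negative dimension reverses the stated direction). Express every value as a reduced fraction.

d6 = 76
d7 = 11/3
d8 = -1505/4
d9 = 7/10
d10 = 357/50
d11 = 673/75
d12 = 35/2
endpoint = (-7/2, -3159/20)

Apply edit: d5 := 19
  d6 = d5*4 = 76
  d7 = d2 + d4/3 = 11/3
  d8 = d1 - d6*5 - d2 = -1505/4
  d9 = d3/5 = 7/10
  d10 = 7 + d9/5 = 357/50
  d11 = d10 + d7/2 = 673/75
  d12 = d3*5 = 35/2
Walk from origin (0, 0):
  seg 1: left by d3 = 7/2 → (-7/2, 0)
  seg 2: up by d1 = 13/2 → (-7/2, 13/2)
  seg 3: up by d5 = 19 → (-7/2, 51/2)
  seg 4: down by d9 = 7/10 → (-7/2, 124/5)
  seg 5: up by d12 = 35/2 → (-7/2, 423/10)
  seg 6: up by d1 = 13/2 → (-7/2, 244/5)
  seg 7: up by d12 = 35/2 → (-7/2, 663/10)
  seg 8: up by d6 = 76 → (-7/2, 1423/10)
  seg 9: up by d8 = -1505/4 → (-7/2, -4679/20)
  seg 10: up by d6 = 76 → (-7/2, -3159/20)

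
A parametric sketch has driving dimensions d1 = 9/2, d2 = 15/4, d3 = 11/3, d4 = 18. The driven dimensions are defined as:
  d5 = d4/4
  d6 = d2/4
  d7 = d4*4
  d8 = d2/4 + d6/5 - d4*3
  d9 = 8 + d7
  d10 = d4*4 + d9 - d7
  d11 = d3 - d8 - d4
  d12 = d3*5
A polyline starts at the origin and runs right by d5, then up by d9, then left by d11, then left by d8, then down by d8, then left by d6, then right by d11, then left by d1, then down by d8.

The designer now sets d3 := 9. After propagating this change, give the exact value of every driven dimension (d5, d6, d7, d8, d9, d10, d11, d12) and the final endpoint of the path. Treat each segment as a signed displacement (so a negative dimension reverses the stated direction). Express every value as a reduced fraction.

Apply edit: d3 := 9
  d5 = d4/4 = 9/2
  d6 = d2/4 = 15/16
  d7 = d4*4 = 72
  d8 = d2/4 + d6/5 - d4*3 = -423/8
  d9 = 8 + d7 = 80
  d10 = d4*4 + d9 - d7 = 80
  d11 = d3 - d8 - d4 = 351/8
  d12 = d3*5 = 45
Walk from origin (0, 0):
  seg 1: right by d5 = 9/2 → (9/2, 0)
  seg 2: up by d9 = 80 → (9/2, 80)
  seg 3: left by d11 = 351/8 → (-315/8, 80)
  seg 4: left by d8 = -423/8 → (27/2, 80)
  seg 5: down by d8 = -423/8 → (27/2, 1063/8)
  seg 6: left by d6 = 15/16 → (201/16, 1063/8)
  seg 7: right by d11 = 351/8 → (903/16, 1063/8)
  seg 8: left by d1 = 9/2 → (831/16, 1063/8)
  seg 9: down by d8 = -423/8 → (831/16, 743/4)

d5 = 9/2
d6 = 15/16
d7 = 72
d8 = -423/8
d9 = 80
d10 = 80
d11 = 351/8
d12 = 45
endpoint = (831/16, 743/4)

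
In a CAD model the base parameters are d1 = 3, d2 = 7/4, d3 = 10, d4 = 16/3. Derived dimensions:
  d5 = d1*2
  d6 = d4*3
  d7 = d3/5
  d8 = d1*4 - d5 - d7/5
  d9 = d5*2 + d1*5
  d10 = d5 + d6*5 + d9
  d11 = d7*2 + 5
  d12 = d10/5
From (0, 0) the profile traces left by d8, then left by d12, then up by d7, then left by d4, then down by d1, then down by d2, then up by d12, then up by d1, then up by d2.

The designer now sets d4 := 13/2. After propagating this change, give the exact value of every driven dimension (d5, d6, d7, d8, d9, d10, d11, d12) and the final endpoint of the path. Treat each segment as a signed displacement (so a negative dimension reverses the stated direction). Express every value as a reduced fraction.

Apply edit: d4 := 13/2
  d5 = d1*2 = 6
  d6 = d4*3 = 39/2
  d7 = d3/5 = 2
  d8 = d1*4 - d5 - d7/5 = 28/5
  d9 = d5*2 + d1*5 = 27
  d10 = d5 + d6*5 + d9 = 261/2
  d11 = d7*2 + 5 = 9
  d12 = d10/5 = 261/10
Walk from origin (0, 0):
  seg 1: left by d8 = 28/5 → (-28/5, 0)
  seg 2: left by d12 = 261/10 → (-317/10, 0)
  seg 3: up by d7 = 2 → (-317/10, 2)
  seg 4: left by d4 = 13/2 → (-191/5, 2)
  seg 5: down by d1 = 3 → (-191/5, -1)
  seg 6: down by d2 = 7/4 → (-191/5, -11/4)
  seg 7: up by d12 = 261/10 → (-191/5, 467/20)
  seg 8: up by d1 = 3 → (-191/5, 527/20)
  seg 9: up by d2 = 7/4 → (-191/5, 281/10)

d5 = 6
d6 = 39/2
d7 = 2
d8 = 28/5
d9 = 27
d10 = 261/2
d11 = 9
d12 = 261/10
endpoint = (-191/5, 281/10)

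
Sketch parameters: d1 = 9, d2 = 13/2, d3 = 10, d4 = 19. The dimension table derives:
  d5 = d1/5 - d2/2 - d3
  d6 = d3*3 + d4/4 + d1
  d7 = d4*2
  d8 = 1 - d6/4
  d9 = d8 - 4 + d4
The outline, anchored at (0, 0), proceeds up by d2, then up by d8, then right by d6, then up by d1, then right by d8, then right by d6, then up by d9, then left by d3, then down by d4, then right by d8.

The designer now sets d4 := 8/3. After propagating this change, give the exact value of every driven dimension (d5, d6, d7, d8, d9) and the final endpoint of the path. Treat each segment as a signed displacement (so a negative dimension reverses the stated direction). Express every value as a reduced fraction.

Apply edit: d4 := 8/3
  d5 = d1/5 - d2/2 - d3 = -229/20
  d6 = d3*3 + d4/4 + d1 = 119/3
  d7 = d4*2 = 16/3
  d8 = 1 - d6/4 = -107/12
  d9 = d8 - 4 + d4 = -41/4
Walk from origin (0, 0):
  seg 1: up by d2 = 13/2 → (0, 13/2)
  seg 2: up by d8 = -107/12 → (0, -29/12)
  seg 3: right by d6 = 119/3 → (119/3, -29/12)
  seg 4: up by d1 = 9 → (119/3, 79/12)
  seg 5: right by d8 = -107/12 → (123/4, 79/12)
  seg 6: right by d6 = 119/3 → (845/12, 79/12)
  seg 7: up by d9 = -41/4 → (845/12, -11/3)
  seg 8: left by d3 = 10 → (725/12, -11/3)
  seg 9: down by d4 = 8/3 → (725/12, -19/3)
  seg 10: right by d8 = -107/12 → (103/2, -19/3)

d5 = -229/20
d6 = 119/3
d7 = 16/3
d8 = -107/12
d9 = -41/4
endpoint = (103/2, -19/3)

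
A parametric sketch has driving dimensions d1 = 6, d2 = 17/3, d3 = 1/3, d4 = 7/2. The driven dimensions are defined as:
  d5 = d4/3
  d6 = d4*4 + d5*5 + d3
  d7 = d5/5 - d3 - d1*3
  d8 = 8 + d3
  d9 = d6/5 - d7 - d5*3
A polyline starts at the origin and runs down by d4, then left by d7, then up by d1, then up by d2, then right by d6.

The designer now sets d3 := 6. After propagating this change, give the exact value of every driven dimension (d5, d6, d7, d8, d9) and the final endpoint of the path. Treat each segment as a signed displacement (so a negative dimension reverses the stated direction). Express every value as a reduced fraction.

d5 = 7/6
d6 = 155/6
d7 = -713/30
d8 = 14
d9 = 763/30
endpoint = (248/5, 49/6)

Apply edit: d3 := 6
  d5 = d4/3 = 7/6
  d6 = d4*4 + d5*5 + d3 = 155/6
  d7 = d5/5 - d3 - d1*3 = -713/30
  d8 = 8 + d3 = 14
  d9 = d6/5 - d7 - d5*3 = 763/30
Walk from origin (0, 0):
  seg 1: down by d4 = 7/2 → (0, -7/2)
  seg 2: left by d7 = -713/30 → (713/30, -7/2)
  seg 3: up by d1 = 6 → (713/30, 5/2)
  seg 4: up by d2 = 17/3 → (713/30, 49/6)
  seg 5: right by d6 = 155/6 → (248/5, 49/6)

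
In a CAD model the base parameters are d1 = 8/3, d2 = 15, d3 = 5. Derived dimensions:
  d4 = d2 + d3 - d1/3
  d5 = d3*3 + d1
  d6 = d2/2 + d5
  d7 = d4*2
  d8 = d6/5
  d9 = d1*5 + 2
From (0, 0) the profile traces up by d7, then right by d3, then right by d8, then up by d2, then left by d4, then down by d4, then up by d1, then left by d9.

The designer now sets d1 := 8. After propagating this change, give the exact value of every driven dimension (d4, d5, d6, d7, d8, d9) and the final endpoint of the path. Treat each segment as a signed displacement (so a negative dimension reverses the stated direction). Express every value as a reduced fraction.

d4 = 52/3
d5 = 23
d6 = 61/2
d7 = 104/3
d8 = 61/10
d9 = 42
endpoint = (-1447/30, 121/3)

Apply edit: d1 := 8
  d4 = d2 + d3 - d1/3 = 52/3
  d5 = d3*3 + d1 = 23
  d6 = d2/2 + d5 = 61/2
  d7 = d4*2 = 104/3
  d8 = d6/5 = 61/10
  d9 = d1*5 + 2 = 42
Walk from origin (0, 0):
  seg 1: up by d7 = 104/3 → (0, 104/3)
  seg 2: right by d3 = 5 → (5, 104/3)
  seg 3: right by d8 = 61/10 → (111/10, 104/3)
  seg 4: up by d2 = 15 → (111/10, 149/3)
  seg 5: left by d4 = 52/3 → (-187/30, 149/3)
  seg 6: down by d4 = 52/3 → (-187/30, 97/3)
  seg 7: up by d1 = 8 → (-187/30, 121/3)
  seg 8: left by d9 = 42 → (-1447/30, 121/3)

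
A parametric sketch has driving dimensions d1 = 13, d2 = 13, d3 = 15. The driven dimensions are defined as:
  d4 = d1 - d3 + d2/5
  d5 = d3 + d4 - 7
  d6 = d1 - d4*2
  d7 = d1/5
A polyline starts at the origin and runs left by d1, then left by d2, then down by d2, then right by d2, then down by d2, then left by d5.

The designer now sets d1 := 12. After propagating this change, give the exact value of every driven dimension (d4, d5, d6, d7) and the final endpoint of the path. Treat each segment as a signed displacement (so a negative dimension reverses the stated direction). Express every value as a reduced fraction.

Apply edit: d1 := 12
  d4 = d1 - d3 + d2/5 = -2/5
  d5 = d3 + d4 - 7 = 38/5
  d6 = d1 - d4*2 = 64/5
  d7 = d1/5 = 12/5
Walk from origin (0, 0):
  seg 1: left by d1 = 12 → (-12, 0)
  seg 2: left by d2 = 13 → (-25, 0)
  seg 3: down by d2 = 13 → (-25, -13)
  seg 4: right by d2 = 13 → (-12, -13)
  seg 5: down by d2 = 13 → (-12, -26)
  seg 6: left by d5 = 38/5 → (-98/5, -26)

d4 = -2/5
d5 = 38/5
d6 = 64/5
d7 = 12/5
endpoint = (-98/5, -26)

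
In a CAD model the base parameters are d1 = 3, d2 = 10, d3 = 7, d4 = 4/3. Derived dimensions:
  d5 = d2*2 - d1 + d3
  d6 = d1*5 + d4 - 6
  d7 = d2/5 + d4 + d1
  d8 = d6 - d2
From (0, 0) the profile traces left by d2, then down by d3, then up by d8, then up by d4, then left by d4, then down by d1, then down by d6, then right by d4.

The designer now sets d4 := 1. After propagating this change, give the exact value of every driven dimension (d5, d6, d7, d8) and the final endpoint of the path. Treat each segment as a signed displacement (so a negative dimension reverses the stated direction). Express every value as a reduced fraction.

Apply edit: d4 := 1
  d5 = d2*2 - d1 + d3 = 24
  d6 = d1*5 + d4 - 6 = 10
  d7 = d2/5 + d4 + d1 = 6
  d8 = d6 - d2 = 0
Walk from origin (0, 0):
  seg 1: left by d2 = 10 → (-10, 0)
  seg 2: down by d3 = 7 → (-10, -7)
  seg 3: up by d8 = 0 → (-10, -7)
  seg 4: up by d4 = 1 → (-10, -6)
  seg 5: left by d4 = 1 → (-11, -6)
  seg 6: down by d1 = 3 → (-11, -9)
  seg 7: down by d6 = 10 → (-11, -19)
  seg 8: right by d4 = 1 → (-10, -19)

d5 = 24
d6 = 10
d7 = 6
d8 = 0
endpoint = (-10, -19)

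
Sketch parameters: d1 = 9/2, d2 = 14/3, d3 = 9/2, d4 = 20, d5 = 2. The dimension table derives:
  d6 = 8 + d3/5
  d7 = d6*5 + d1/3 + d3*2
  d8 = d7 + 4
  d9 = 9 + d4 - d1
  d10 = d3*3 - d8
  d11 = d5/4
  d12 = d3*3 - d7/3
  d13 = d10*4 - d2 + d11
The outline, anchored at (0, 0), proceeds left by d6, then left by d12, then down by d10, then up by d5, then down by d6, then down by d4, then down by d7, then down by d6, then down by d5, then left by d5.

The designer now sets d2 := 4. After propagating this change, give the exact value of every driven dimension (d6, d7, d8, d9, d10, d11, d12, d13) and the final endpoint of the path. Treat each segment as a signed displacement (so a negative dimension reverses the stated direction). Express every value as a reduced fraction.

d6 = 89/10
d7 = 55
d8 = 59
d9 = 49/2
d10 = -91/2
d11 = 1/2
d12 = -29/6
d13 = -371/2
endpoint = (-91/15, -473/10)

Apply edit: d2 := 4
  d6 = 8 + d3/5 = 89/10
  d7 = d6*5 + d1/3 + d3*2 = 55
  d8 = d7 + 4 = 59
  d9 = 9 + d4 - d1 = 49/2
  d10 = d3*3 - d8 = -91/2
  d11 = d5/4 = 1/2
  d12 = d3*3 - d7/3 = -29/6
  d13 = d10*4 - d2 + d11 = -371/2
Walk from origin (0, 0):
  seg 1: left by d6 = 89/10 → (-89/10, 0)
  seg 2: left by d12 = -29/6 → (-61/15, 0)
  seg 3: down by d10 = -91/2 → (-61/15, 91/2)
  seg 4: up by d5 = 2 → (-61/15, 95/2)
  seg 5: down by d6 = 89/10 → (-61/15, 193/5)
  seg 6: down by d4 = 20 → (-61/15, 93/5)
  seg 7: down by d7 = 55 → (-61/15, -182/5)
  seg 8: down by d6 = 89/10 → (-61/15, -453/10)
  seg 9: down by d5 = 2 → (-61/15, -473/10)
  seg 10: left by d5 = 2 → (-91/15, -473/10)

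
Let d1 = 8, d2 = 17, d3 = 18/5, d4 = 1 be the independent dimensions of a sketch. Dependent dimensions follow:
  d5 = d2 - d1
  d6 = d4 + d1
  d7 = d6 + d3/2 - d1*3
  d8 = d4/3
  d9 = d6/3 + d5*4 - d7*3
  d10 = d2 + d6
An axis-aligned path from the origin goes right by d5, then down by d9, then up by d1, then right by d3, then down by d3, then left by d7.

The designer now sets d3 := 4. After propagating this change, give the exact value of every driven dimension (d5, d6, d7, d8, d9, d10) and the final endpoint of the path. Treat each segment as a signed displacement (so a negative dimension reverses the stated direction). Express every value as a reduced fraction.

Apply edit: d3 := 4
  d5 = d2 - d1 = 9
  d6 = d4 + d1 = 9
  d7 = d6 + d3/2 - d1*3 = -13
  d8 = d4/3 = 1/3
  d9 = d6/3 + d5*4 - d7*3 = 78
  d10 = d2 + d6 = 26
Walk from origin (0, 0):
  seg 1: right by d5 = 9 → (9, 0)
  seg 2: down by d9 = 78 → (9, -78)
  seg 3: up by d1 = 8 → (9, -70)
  seg 4: right by d3 = 4 → (13, -70)
  seg 5: down by d3 = 4 → (13, -74)
  seg 6: left by d7 = -13 → (26, -74)

d5 = 9
d6 = 9
d7 = -13
d8 = 1/3
d9 = 78
d10 = 26
endpoint = (26, -74)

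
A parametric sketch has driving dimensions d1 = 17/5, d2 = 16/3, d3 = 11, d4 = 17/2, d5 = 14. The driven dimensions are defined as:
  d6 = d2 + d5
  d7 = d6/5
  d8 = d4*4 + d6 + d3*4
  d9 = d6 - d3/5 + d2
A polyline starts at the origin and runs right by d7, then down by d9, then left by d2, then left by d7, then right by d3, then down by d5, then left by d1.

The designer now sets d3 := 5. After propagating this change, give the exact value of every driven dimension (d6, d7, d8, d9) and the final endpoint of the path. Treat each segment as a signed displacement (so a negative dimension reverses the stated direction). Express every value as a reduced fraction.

Apply edit: d3 := 5
  d6 = d2 + d5 = 58/3
  d7 = d6/5 = 58/15
  d8 = d4*4 + d6 + d3*4 = 220/3
  d9 = d6 - d3/5 + d2 = 71/3
Walk from origin (0, 0):
  seg 1: right by d7 = 58/15 → (58/15, 0)
  seg 2: down by d9 = 71/3 → (58/15, -71/3)
  seg 3: left by d2 = 16/3 → (-22/15, -71/3)
  seg 4: left by d7 = 58/15 → (-16/3, -71/3)
  seg 5: right by d3 = 5 → (-1/3, -71/3)
  seg 6: down by d5 = 14 → (-1/3, -113/3)
  seg 7: left by d1 = 17/5 → (-56/15, -113/3)

d6 = 58/3
d7 = 58/15
d8 = 220/3
d9 = 71/3
endpoint = (-56/15, -113/3)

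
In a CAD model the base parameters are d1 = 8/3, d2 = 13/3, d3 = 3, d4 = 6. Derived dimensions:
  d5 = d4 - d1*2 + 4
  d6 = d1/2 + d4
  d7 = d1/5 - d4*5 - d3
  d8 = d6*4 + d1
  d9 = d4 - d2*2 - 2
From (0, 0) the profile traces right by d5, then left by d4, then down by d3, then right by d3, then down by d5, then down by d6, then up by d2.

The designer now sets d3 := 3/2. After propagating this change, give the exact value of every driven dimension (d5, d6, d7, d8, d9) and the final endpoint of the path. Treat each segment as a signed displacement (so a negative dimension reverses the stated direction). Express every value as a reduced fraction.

Apply edit: d3 := 3/2
  d5 = d4 - d1*2 + 4 = 14/3
  d6 = d1/2 + d4 = 22/3
  d7 = d1/5 - d4*5 - d3 = -929/30
  d8 = d6*4 + d1 = 32
  d9 = d4 - d2*2 - 2 = -14/3
Walk from origin (0, 0):
  seg 1: right by d5 = 14/3 → (14/3, 0)
  seg 2: left by d4 = 6 → (-4/3, 0)
  seg 3: down by d3 = 3/2 → (-4/3, -3/2)
  seg 4: right by d3 = 3/2 → (1/6, -3/2)
  seg 5: down by d5 = 14/3 → (1/6, -37/6)
  seg 6: down by d6 = 22/3 → (1/6, -27/2)
  seg 7: up by d2 = 13/3 → (1/6, -55/6)

d5 = 14/3
d6 = 22/3
d7 = -929/30
d8 = 32
d9 = -14/3
endpoint = (1/6, -55/6)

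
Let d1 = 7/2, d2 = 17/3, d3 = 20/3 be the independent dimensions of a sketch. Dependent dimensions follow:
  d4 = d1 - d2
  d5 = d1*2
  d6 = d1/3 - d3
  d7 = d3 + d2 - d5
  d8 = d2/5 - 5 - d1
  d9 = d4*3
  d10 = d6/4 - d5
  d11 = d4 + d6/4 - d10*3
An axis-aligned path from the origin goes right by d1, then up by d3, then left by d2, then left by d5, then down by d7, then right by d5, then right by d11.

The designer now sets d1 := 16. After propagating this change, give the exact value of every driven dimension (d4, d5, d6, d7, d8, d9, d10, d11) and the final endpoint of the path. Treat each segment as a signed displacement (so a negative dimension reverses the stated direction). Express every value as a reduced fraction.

Apply edit: d1 := 16
  d4 = d1 - d2 = 31/3
  d5 = d1*2 = 32
  d6 = d1/3 - d3 = -4/3
  d7 = d3 + d2 - d5 = -59/3
  d8 = d2/5 - 5 - d1 = -298/15
  d9 = d4*3 = 31
  d10 = d6/4 - d5 = -97/3
  d11 = d4 + d6/4 - d10*3 = 107
Walk from origin (0, 0):
  seg 1: right by d1 = 16 → (16, 0)
  seg 2: up by d3 = 20/3 → (16, 20/3)
  seg 3: left by d2 = 17/3 → (31/3, 20/3)
  seg 4: left by d5 = 32 → (-65/3, 20/3)
  seg 5: down by d7 = -59/3 → (-65/3, 79/3)
  seg 6: right by d5 = 32 → (31/3, 79/3)
  seg 7: right by d11 = 107 → (352/3, 79/3)

d4 = 31/3
d5 = 32
d6 = -4/3
d7 = -59/3
d8 = -298/15
d9 = 31
d10 = -97/3
d11 = 107
endpoint = (352/3, 79/3)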